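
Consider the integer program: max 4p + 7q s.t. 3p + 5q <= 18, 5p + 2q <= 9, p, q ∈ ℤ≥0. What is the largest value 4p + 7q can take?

Relaxing integrality, the LP optimum is 25.20 at (p,q) = (0, 3.6), which is not an integer point.
(p,q)=(0,3): 3·0+5·3=15≤18, 5·0+2·3=6≤9, objective 21.
(p,q)=(1,2): 3·1+5·2=13≤18, 5·1+2·2=9≤9, objective 18.
(p,q)=(0,2): 3·0+5·2=10≤18, 5·0+2·2=4≤9, objective 14.
No feasible integer point exceeds 21.

21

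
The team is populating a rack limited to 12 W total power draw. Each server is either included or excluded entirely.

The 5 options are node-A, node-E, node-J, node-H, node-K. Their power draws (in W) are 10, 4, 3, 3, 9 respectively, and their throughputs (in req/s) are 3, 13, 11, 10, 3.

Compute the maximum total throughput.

34

node-E + node-J: power draw 4 + 3 = 7 ≤ 12, throughput 13 + 11 = 24.
node-E + node-J + node-H: power draw 4 + 3 + 3 = 10 ≤ 12, throughput 13 + 11 + 10 = 34.
Best is node-E, node-J, and node-H with total throughput 34.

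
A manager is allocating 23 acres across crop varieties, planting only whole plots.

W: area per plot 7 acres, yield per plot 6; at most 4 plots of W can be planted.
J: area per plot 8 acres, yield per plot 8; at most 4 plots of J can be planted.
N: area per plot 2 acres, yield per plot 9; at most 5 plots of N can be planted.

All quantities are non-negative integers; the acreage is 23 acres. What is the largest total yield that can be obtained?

53

Take 1×J and 5×N: area 18 ≤ 23, yield 1·8 + 5·9 = 53.
N has the best ratio (9/2) and is taken to its limit of 5; remaining capacity is filled optimally with the others.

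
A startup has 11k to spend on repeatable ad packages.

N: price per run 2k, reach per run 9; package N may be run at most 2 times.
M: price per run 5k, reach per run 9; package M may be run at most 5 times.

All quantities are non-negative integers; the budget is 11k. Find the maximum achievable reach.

27

2×N and 1×M: price 9 ≤ 11, reach 2·9 + 1·9 = 27.
2×M: price 10 ≤ 11, reach 2·9 = 18.
Best is 27.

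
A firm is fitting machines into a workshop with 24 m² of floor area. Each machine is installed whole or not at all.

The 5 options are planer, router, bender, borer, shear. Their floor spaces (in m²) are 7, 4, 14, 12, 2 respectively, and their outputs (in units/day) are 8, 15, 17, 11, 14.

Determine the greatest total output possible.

This is a 0-1 knapsack instance.
Allowing fractional choices, the relaxed optimum would be about 50.6, but machines are indivisible.
planer + bender + shear: floor space 7 + 14 + 2 = 23 ≤ 24, output 8 + 17 + 14 = 39.
router + borer + shear: floor space 4 + 12 + 2 = 18 ≤ 24, output 15 + 11 + 14 = 40.
router + bender + shear: floor space 4 + 14 + 2 = 20 ≤ 24, output 15 + 17 + 14 = 46.
Best is router, bender, and shear with total output 46.

46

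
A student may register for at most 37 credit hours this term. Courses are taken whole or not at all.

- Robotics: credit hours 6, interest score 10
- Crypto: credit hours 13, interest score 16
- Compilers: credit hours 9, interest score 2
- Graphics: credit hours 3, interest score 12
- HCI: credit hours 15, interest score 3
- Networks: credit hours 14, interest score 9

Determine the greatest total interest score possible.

47

Allowing fractional choices, the relaxed optimum would be about 47.2, but courses are indivisible.
Robotics + Crypto + Compilers + Graphics: credit hours 6 + 13 + 9 + 3 = 31 ≤ 37, interest score 10 + 16 + 2 + 12 = 40.
Robotics + Crypto + Graphics + Networks: credit hours 6 + 13 + 3 + 14 = 36 ≤ 37, interest score 10 + 16 + 12 + 9 = 47.
Robotics + Crypto + Graphics + HCI: credit hours 6 + 13 + 3 + 15 = 37 ≤ 37, interest score 10 + 16 + 12 + 3 = 41.
Best is Robotics, Crypto, Graphics, and Networks with total interest score 47.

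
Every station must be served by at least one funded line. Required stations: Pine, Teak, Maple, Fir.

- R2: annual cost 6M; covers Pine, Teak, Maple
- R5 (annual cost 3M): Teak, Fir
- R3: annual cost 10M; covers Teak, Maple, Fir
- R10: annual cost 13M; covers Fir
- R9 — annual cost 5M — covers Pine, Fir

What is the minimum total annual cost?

Choose R2 and R5: together they cover Pine, Teak, Maple, Fir — every station.
Total annual cost: 6 + 3 = 9.

9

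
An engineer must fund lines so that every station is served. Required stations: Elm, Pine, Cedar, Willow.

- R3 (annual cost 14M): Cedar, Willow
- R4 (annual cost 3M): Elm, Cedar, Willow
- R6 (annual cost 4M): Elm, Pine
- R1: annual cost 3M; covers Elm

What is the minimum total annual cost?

Choose R4 and R6: together they cover Elm, Pine, Cedar, Willow — every station.
Total annual cost: 3 + 4 = 7.
No cover costs less than 7.

7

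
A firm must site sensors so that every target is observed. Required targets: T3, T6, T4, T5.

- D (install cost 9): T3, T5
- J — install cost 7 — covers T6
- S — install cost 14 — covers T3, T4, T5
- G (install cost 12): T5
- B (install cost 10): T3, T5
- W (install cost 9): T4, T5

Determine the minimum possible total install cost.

21

The greedy cost-per-new-target heuristic would pick D, J, and W for 25, but a cheaper cover exists.
Choose J and S: together they cover T3, T6, T4, T5 — every target.
Total install cost: 7 + 14 = 21.
No cover costs less than 21.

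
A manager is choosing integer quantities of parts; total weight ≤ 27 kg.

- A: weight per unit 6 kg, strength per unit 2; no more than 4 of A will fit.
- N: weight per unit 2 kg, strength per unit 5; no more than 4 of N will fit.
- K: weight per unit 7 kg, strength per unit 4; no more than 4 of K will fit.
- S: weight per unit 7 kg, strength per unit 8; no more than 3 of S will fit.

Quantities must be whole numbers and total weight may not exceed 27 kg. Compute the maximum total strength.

Take 3×N and 3×S: weight 27 ≤ 27, strength 3·5 + 3·8 = 39.
No other integer combination yields more.

39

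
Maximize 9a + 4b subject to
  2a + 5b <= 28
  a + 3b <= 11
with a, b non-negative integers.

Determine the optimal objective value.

99

(a,b)=(11,0): 2·11+5·0=22≤28, 1·11+3·0=11≤11, objective 99.
(a,b)=(10,0): 2·10+5·0=20≤28, 1·10+3·0=10≤11, objective 90.
No feasible integer point exceeds 99.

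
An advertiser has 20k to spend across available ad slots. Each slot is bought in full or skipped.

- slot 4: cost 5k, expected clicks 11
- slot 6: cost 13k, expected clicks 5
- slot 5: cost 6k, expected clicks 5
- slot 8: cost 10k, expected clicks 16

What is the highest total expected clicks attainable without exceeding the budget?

27

Take slot 4 and slot 8: cost 5 + 10 = 15 ≤ 20, expected clicks 11 + 16 = 27.
No other feasible combination does better.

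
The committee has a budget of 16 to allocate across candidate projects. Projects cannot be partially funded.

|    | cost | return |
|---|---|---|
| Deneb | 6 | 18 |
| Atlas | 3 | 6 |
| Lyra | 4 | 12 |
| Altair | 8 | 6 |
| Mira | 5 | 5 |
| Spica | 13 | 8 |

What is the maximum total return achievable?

36

Take Deneb, Atlas, and Lyra: cost 6 + 3 + 4 = 13 ≤ 16, return 18 + 6 + 12 = 36.
No other feasible combination does better.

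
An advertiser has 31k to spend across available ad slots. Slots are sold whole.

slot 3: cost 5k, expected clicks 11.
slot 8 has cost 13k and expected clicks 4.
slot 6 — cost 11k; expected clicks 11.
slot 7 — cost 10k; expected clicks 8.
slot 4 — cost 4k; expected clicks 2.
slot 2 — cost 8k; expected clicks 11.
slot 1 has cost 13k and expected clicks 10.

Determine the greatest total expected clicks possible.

This is an integer program with binary decision variables.
slot 3 + slot 6 + slot 4 + slot 2: cost 5 + 11 + 4 + 8 = 28 ≤ 31, expected clicks 11 + 11 + 2 + 11 = 35.
slot 3 + slot 4 + slot 2 + slot 1: cost 5 + 4 + 8 + 13 = 30 ≤ 31, expected clicks 11 + 2 + 11 + 10 = 34.
slot 3 + slot 6 + slot 2: cost 5 + 11 + 8 = 24 ≤ 31, expected clicks 11 + 11 + 11 = 33.
Best is slot 3, slot 6, slot 4, and slot 2 with total expected clicks 35.

35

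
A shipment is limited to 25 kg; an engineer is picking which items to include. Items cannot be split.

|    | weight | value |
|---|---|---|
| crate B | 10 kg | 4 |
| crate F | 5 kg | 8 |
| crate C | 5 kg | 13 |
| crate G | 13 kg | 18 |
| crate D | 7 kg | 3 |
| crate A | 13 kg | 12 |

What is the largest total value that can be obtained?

39

This is a 0-1 knapsack instance.
crate F + crate C + crate A: weight 5 + 5 + 13 = 23 ≤ 25, value 8 + 13 + 12 = 33.
crate C + crate G + crate D: weight 5 + 13 + 7 = 25 ≤ 25, value 13 + 18 + 3 = 34.
crate F + crate C + crate G: weight 5 + 5 + 13 = 23 ≤ 25, value 8 + 13 + 18 = 39.
Best is crate F, crate C, and crate G with total value 39.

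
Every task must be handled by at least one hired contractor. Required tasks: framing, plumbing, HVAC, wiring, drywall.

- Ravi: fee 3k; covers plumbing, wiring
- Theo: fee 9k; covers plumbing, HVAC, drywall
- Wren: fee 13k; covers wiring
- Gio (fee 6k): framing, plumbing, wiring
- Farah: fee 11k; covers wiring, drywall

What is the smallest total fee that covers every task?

The greedy cost-per-new-task heuristic would pick Ravi, Theo, and Gio for 18, but a cheaper cover exists.
Choose Theo and Gio: together they cover framing, plumbing, HVAC, wiring, drywall — every task.
Total fee: 9 + 6 = 15.
No cover costs less than 15.

15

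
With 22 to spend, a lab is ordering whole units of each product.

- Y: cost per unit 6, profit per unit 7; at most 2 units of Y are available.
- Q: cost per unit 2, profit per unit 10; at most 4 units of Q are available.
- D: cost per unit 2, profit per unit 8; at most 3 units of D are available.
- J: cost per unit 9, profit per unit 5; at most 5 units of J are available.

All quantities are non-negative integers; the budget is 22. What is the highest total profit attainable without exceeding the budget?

71

This is a bounded integer knapsack.
Q has the best ratio (10/2); taking only Q gives at most 4×10 = 40 (stopped by the supply cap of 4).
Mixing does better — 1×Y, 4×Q, and 3×D: cost 20 ≤ 22, profit 1·7 + 4·10 + 3·8 = 71.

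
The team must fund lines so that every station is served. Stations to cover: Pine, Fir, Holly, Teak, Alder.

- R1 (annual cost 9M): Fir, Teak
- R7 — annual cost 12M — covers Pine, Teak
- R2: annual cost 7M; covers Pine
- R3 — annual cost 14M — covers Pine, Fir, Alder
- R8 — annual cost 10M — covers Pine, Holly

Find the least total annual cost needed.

Choose R1, R3, and R8: together they cover Pine, Fir, Holly, Teak, Alder — every station.
Total annual cost: 9 + 14 + 10 = 33.
No cover costs less than 33.

33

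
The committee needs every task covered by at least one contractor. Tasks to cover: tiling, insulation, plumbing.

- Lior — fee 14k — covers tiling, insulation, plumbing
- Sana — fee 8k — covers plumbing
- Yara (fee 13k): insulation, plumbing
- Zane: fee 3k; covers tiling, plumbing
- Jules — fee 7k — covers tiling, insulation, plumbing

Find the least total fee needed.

7

This is a weighted set-cover instance.
The greedy cost-per-new-task heuristic would pick Zane and Jules for 10, but a cheaper cover exists.
Jules alone covers tiling, insulation, plumbing — every task.
Total fee: 7.
No cover costs less than 7.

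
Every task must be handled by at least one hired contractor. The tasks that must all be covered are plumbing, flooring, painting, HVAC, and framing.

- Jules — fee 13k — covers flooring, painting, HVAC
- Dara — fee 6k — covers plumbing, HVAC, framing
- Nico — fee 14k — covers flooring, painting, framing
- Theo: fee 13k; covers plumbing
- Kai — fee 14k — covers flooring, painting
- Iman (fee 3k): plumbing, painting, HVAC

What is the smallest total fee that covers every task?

The greedy cost-per-new-task heuristic would pick Iman, Dara, and Jules for 22, but a cheaper cover exists.
Choose Nico and Iman: together they cover plumbing, flooring, painting, HVAC, framing — every task.
Total fee: 14 + 3 = 17.
No cover costs less than 17.

17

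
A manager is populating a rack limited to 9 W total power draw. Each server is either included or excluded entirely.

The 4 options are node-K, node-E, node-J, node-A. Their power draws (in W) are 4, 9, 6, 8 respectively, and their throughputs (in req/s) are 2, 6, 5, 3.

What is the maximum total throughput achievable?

6

Allowing fractional choices, the relaxed optimum would be about 7.0, but servers are indivisible.
node-A: power draw 8 ≤ 9, throughput 3.
node-E: power draw 9 ≤ 9, throughput 6.
node-J: power draw 6 ≤ 9, throughput 5.
Best is node-E with total throughput 6.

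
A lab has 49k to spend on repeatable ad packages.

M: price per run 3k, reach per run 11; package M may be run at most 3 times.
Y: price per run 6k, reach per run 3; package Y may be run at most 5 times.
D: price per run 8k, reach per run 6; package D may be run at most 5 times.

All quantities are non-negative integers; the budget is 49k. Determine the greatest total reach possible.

This is a bounded integer knapsack.
M has the best ratio (11/3); taking only M gives at most 3×11 = 33 (stopped by the supply cap of 3).
Mixing does better — 3×M and 5×D: price 49 ≤ 49, reach 3·11 + 5·6 = 63.

63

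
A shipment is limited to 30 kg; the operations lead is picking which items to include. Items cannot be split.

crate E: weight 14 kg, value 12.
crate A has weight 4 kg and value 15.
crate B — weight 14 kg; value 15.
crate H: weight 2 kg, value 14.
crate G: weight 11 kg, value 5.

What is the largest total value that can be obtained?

44

Treat it as a binary knapsack problem.
crate A + crate B + crate H: weight 4 + 14 + 2 = 20 ≤ 30, value 15 + 15 + 14 = 44.
crate E + crate B + crate H: weight 14 + 14 + 2 = 30 ≤ 30, value 12 + 15 + 14 = 41.
crate E + crate A + crate H: weight 14 + 4 + 2 = 20 ≤ 30, value 12 + 15 + 14 = 41.
Best is crate A, crate B, and crate H with total value 44.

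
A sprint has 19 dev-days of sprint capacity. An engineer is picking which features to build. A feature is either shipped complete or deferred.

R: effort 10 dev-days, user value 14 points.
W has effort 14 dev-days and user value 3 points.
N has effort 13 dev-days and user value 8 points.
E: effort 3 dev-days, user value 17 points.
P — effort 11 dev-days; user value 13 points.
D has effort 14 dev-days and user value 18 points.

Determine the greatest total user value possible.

This is an integer program with binary decision variables.
Allowing fractional choices, the relaxed optimum would be about 38.7, but features are indivisible.
E + D: effort 3 + 14 = 17 ≤ 19, user value 17 + 18 = 35.
R + E: effort 10 + 3 = 13 ≤ 19, user value 14 + 17 = 31.
Best is E and D with total user value 35.

35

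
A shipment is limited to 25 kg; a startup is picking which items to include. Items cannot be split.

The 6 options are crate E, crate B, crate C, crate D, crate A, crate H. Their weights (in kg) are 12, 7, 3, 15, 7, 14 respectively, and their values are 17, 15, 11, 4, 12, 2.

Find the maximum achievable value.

Treat it as a binary knapsack problem.
Allowing fractional choices, the relaxed optimum would be about 49.3, but items are indivisible.
crate E + crate B + crate C: weight 12 + 7 + 3 = 22 ≤ 25, value 17 + 15 + 11 = 43.
crate E + crate C + crate A: weight 12 + 3 + 7 = 22 ≤ 25, value 17 + 11 + 12 = 40.
Best is crate E, crate B, and crate C with total value 43.

43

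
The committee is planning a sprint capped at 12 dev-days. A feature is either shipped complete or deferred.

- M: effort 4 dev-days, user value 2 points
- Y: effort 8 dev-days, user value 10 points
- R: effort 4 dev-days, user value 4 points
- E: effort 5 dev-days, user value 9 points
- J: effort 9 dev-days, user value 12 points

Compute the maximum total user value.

14

Take Y and R: effort 8 + 4 = 12 ≤ 12, user value 10 + 4 = 14.
No other feasible combination does better.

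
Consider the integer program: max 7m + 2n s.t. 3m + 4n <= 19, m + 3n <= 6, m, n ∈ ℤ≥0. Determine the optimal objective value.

42

(m,n)=(6,0): 3·6+4·0=18≤19, 1·6+3·0=6≤6, objective 42.
(m,n)=(5,0): 3·5+4·0=15≤19, 1·5+3·0=5≤6, objective 35.
Maximum is 42 at (m,n)=(6,0).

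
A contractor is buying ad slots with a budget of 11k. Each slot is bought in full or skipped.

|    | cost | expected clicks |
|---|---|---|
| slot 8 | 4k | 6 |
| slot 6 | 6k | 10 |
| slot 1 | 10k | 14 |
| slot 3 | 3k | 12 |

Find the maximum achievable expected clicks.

Treat it as a binary knapsack problem.
Allowing fractional choices, the relaxed optimum would be about 25.0, but ad slots are indivisible.
slot 6 + slot 3: cost 6 + 3 = 9 ≤ 11, expected clicks 10 + 12 = 22.
slot 8 + slot 3: cost 4 + 3 = 7 ≤ 11, expected clicks 6 + 12 = 18.
slot 8 + slot 6: cost 4 + 6 = 10 ≤ 11, expected clicks 6 + 10 = 16.
Best is slot 6 and slot 3 with total expected clicks 22.

22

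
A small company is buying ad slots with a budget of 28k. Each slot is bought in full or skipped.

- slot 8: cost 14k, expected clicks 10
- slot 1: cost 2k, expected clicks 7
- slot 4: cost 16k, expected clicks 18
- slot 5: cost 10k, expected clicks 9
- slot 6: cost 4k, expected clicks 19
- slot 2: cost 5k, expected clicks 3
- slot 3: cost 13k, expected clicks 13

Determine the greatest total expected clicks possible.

This is a 0-1 knapsack instance.
Allowing fractional choices, the relaxed optimum would be about 50.0, but ad slots are indivisible.
slot 1 + slot 4 + slot 6: cost 2 + 16 + 4 = 22 ≤ 28, expected clicks 7 + 18 + 19 = 44.
slot 1 + slot 4 + slot 6 + slot 2: cost 2 + 16 + 4 + 5 = 27 ≤ 28, expected clicks 7 + 18 + 19 + 3 = 47.
slot 1 + slot 6 + slot 2 + slot 3: cost 2 + 4 + 5 + 13 = 24 ≤ 28, expected clicks 7 + 19 + 3 + 13 = 42.
Best is slot 1, slot 4, slot 6, and slot 2 with total expected clicks 47.

47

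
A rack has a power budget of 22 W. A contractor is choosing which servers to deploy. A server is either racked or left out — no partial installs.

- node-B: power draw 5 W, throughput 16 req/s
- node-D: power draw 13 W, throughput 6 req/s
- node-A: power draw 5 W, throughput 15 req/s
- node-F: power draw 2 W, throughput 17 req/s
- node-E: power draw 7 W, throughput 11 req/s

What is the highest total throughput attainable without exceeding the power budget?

59

Take node-B, node-A, node-F, and node-E: power draw 5 + 5 + 2 + 7 = 19 ≤ 22, throughput 16 + 15 + 17 + 11 = 59.
No other feasible combination does better.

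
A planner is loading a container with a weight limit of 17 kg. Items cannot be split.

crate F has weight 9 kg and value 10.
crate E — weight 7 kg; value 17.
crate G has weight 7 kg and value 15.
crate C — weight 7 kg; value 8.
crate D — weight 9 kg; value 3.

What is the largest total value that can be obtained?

Allowing fractional choices, the relaxed optimum would be about 35.4, but items are indivisible.
crate E + crate G: weight 7 + 7 = 14 ≤ 17, value 17 + 15 = 32.
crate F + crate E: weight 9 + 7 = 16 ≤ 17, value 10 + 17 = 27.
crate E + crate C: weight 7 + 7 = 14 ≤ 17, value 17 + 8 = 25.
Best is crate E and crate G with total value 32.

32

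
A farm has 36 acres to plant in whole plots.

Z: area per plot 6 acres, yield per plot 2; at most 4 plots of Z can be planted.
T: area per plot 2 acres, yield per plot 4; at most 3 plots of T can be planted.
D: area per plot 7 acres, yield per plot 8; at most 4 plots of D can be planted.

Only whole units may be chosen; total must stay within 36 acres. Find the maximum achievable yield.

44

Take 3×T and 4×D: area 34 ≤ 36, yield 3·4 + 4·8 = 44.
T has the best ratio (4/2) and is taken to its limit of 3; remaining capacity is filled optimally with the others.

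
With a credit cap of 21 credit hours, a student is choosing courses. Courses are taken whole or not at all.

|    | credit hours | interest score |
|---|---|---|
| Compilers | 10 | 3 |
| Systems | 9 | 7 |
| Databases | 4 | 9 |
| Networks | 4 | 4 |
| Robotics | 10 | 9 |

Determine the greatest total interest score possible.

22

Allowing fractional choices, the relaxed optimum would be about 24.3, but courses are indivisible.
Databases + Networks + Robotics: credit hours 4 + 4 + 10 = 18 ≤ 21, interest score 9 + 4 + 9 = 22.
Systems + Databases + Networks: credit hours 9 + 4 + 4 = 17 ≤ 21, interest score 7 + 9 + 4 = 20.
Databases + Robotics: credit hours 4 + 10 = 14 ≤ 21, interest score 9 + 9 = 18.
Best is Databases, Networks, and Robotics with total interest score 22.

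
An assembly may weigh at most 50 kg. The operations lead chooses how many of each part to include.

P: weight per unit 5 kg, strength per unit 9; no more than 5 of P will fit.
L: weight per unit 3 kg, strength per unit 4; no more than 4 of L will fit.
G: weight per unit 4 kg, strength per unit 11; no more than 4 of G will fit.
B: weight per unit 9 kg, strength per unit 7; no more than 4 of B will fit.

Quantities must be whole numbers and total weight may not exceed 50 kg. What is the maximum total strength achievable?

101

G has the best ratio (11/4); taking only G gives at most 4×11 = 44 (stopped by the supply cap of 4).
Mixing does better — 5×P, 3×L, and 4×G: weight 50 ≤ 50, strength 5·9 + 3·4 + 4·11 = 101.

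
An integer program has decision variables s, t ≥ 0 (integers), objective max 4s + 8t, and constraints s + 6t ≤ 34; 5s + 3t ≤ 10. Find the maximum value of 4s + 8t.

24

(s,t)=(0,3) is feasible, giving 24.
(s,t)=(0,2) is feasible, giving 16.
No feasible integer point exceeds 24.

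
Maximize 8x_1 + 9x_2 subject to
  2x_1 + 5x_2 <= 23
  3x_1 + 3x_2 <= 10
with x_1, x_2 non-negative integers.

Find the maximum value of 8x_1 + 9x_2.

27

The continuous relaxation peaks at (0, 3.33) with value 30.00; rounding to a feasible lattice point costs some objective.
(x_1,x_2)=(0,3): 2·0+5·3=15≤23, 3·0+3·3=9≤10, objective 27.
(x_1,x_2)=(1,2): 2·1+5·2=12≤23, 3·1+3·2=9≤10, objective 26.
No feasible integer point exceeds 27.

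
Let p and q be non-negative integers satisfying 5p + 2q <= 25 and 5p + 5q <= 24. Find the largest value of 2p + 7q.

Relaxing integrality, the LP optimum is 33.60 at (p,q) = (0, 4.8), which is not an integer point.
(p,q)=(0,4): 5·0+2·4=8≤25, 5·0+5·4=20≤24, objective 28.
(p,q)=(1,3): 5·1+2·3=11≤25, 5·1+5·3=20≤24, objective 23.
Maximum is 28 at (p,q)=(0,4).

28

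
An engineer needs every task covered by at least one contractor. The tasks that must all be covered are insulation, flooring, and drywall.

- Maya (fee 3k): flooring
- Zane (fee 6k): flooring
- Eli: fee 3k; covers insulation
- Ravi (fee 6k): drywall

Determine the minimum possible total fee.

12

Choose Maya, Eli, and Ravi: together they cover insulation, flooring, drywall — every task.
Total fee: 3 + 3 + 6 = 12.
No cover costs less than 12.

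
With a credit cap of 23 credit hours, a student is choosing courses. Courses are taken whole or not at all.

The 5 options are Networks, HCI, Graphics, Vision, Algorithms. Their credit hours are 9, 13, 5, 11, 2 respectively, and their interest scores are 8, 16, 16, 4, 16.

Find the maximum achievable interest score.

48

Allowing fractional choices, the relaxed optimum would be about 50.7, but courses are indivisible.
HCI + Graphics + Algorithms: credit hours 13 + 5 + 2 = 20 ≤ 23, interest score 16 + 16 + 16 = 48.
Networks + Graphics + Algorithms: credit hours 9 + 5 + 2 = 16 ≤ 23, interest score 8 + 16 + 16 = 40.
Best is HCI, Graphics, and Algorithms with total interest score 48.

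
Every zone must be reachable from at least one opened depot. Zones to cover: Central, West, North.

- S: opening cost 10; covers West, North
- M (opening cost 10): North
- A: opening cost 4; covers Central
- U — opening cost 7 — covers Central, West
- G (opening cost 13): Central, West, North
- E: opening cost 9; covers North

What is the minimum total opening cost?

13

This is a weighted set-cover instance.
The greedy cost-per-new-zone heuristic would pick U and E for 16, but a cheaper cover exists.
G alone covers Central, West, North — every zone.
Total opening cost: 13.
No cover costs less than 13.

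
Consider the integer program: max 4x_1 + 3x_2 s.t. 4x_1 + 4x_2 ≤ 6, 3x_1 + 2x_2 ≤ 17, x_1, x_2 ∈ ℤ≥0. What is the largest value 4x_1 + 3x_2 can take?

4

(x_1,x_2)=(1,0) is feasible, giving 4.
(x_1,x_2)=(0,1) is feasible, giving 3.
Maximum is 4 at (x_1,x_2)=(1,0).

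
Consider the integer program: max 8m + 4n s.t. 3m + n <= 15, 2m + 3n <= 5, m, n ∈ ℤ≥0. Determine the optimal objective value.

(m,n)=(2,0): 3·2+1·0=6≤15, 2·2+3·0=4≤5, objective 16.
(m,n)=(1,1): 3·1+1·1=4≤15, 2·1+3·1=5≤5, objective 12.
(m,n)=(1,0): 3·1+1·0=3≤15, 2·1+3·0=2≤5, objective 8.
The best lattice point is (2,0), giving 16.

16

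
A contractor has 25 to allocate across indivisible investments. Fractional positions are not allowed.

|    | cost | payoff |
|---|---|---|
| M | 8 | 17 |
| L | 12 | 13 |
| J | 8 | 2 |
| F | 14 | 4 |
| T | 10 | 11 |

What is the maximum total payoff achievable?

Allowing fractional choices, the relaxed optimum would be about 35.6, but investments are indivisible.
M + T: cost 8 + 10 = 18 ≤ 25, payoff 17 + 11 = 28.
M + L: cost 8 + 12 = 20 ≤ 25, payoff 17 + 13 = 30.
L + T: cost 12 + 10 = 22 ≤ 25, payoff 13 + 11 = 24.
Best is M and L with total payoff 30.

30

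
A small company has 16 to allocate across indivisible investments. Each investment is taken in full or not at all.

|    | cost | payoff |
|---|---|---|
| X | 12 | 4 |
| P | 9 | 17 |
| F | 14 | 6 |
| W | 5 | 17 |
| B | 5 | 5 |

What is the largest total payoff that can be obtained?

Take P and W: cost 9 + 5 = 14 ≤ 16, payoff 17 + 17 = 34.
No other feasible combination does better.

34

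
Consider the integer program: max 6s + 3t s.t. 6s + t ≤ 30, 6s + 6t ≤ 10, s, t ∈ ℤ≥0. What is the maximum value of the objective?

6

(s,t)=(1,0): 6·1+1·0=6≤30, 6·1+6·0=6≤10, objective 6.
(s,t)=(0,1): 6·0+1·1=1≤30, 6·0+6·1=6≤10, objective 3.
(s,t)=(0,0): 6·0+1·0=0≤30, 6·0+6·0=0≤10, objective 0.
The best lattice point is (1,0), giving 6.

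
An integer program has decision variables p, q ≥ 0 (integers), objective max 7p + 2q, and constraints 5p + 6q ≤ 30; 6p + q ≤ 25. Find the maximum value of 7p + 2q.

Relaxing integrality, the LP optimum is 30.65 at (p,q) = (3.87, 1.77), which is not an integer point.
(p,q)=(4,1): 5·4+6·1=26≤30, 6·4+1·1=25≤25, objective 30.
(p,q)=(4,0): 5·4+6·0=20≤30, 6·4+1·0=24≤25, objective 28.
(p,q)=(3,2): 5·3+6·2=27≤30, 6·3+1·2=20≤25, objective 25.
(p,q)=(3,1): 5·3+6·1=21≤30, 6·3+1·1=19≤25, objective 23.
No feasible integer point exceeds 30.

30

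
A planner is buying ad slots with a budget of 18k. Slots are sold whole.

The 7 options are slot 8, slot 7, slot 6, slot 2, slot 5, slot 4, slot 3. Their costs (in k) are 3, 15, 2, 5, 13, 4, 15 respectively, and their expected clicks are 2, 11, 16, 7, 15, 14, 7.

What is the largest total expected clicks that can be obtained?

Allowing fractional choices, the relaxed optimum would be about 45.1, but ad slots are indivisible.
slot 8 + slot 6 + slot 5: cost 3 + 2 + 13 = 18 ≤ 18, expected clicks 2 + 16 + 15 = 33.
slot 6 + slot 2 + slot 4: cost 2 + 5 + 4 = 11 ≤ 18, expected clicks 16 + 7 + 14 = 37.
slot 8 + slot 6 + slot 2 + slot 4: cost 3 + 2 + 5 + 4 = 14 ≤ 18, expected clicks 2 + 16 + 7 + 14 = 39.
Best is slot 8, slot 6, slot 2, and slot 4 with total expected clicks 39.

39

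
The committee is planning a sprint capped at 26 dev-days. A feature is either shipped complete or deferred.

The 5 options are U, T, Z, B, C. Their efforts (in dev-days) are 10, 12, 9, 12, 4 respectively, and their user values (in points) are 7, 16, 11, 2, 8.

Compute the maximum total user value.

35

U + T + C: effort 10 + 12 + 4 = 26 ≤ 26, user value 7 + 16 + 8 = 31.
T + Z: effort 12 + 9 = 21 ≤ 26, user value 16 + 11 = 27.
T + Z + C: effort 12 + 9 + 4 = 25 ≤ 26, user value 16 + 11 + 8 = 35.
Best is T, Z, and C with total user value 35.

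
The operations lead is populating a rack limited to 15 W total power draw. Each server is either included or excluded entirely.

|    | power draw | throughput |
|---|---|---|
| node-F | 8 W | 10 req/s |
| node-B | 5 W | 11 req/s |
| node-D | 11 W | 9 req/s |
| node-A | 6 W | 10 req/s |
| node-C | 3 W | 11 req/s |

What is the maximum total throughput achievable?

Take node-B, node-A, and node-C: power draw 5 + 6 + 3 = 14 ≤ 15, throughput 11 + 10 + 11 = 32.
No other feasible combination does better.

32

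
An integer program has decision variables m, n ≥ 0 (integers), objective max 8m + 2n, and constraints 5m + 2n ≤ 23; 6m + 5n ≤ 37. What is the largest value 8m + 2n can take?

34

(m,n)=(4,1) is feasible, giving 34.
(m,n)=(4,0) is feasible, giving 32.
(m,n)=(3,2) is feasible, giving 28.
(m,n)=(3,1) is feasible, giving 26.
Maximum is 34 at (m,n)=(4,1).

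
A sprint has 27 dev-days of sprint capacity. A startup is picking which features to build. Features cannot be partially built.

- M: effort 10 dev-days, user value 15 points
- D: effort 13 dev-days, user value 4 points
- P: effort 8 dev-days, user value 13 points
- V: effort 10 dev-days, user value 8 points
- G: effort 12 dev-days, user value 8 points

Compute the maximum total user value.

Take M and P: effort 10 + 8 = 18 ≤ 27, user value 15 + 13 = 28.
No other feasible combination does better.

28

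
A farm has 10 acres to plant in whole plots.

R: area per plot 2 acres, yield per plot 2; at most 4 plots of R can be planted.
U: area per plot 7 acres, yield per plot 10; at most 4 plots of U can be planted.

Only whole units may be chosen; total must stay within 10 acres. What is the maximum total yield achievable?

U has the best ratio (10/7); taking only U gives at most 1×10 = 10 (stopped by the area limit).
Mixing does better — 1×R and 1×U: area 9 ≤ 10, yield 1·2 + 1·10 = 12.

12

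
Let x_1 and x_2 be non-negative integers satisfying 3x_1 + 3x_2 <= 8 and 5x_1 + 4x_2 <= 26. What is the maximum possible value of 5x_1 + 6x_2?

The continuous relaxation peaks at (0, 2.67) with value 16.00; rounding to a feasible lattice point costs some objective.
(x_1,x_2)=(0,2): 3·0+3·2=6≤8, 5·0+4·2=8≤26, objective 12.
(x_1,x_2)=(1,1): 3·1+3·1=6≤8, 5·1+4·1=9≤26, objective 11.
(x_1,x_2)=(0,1): 3·0+3·1=3≤8, 5·0+4·1=4≤26, objective 6.
No feasible integer point exceeds 12.

12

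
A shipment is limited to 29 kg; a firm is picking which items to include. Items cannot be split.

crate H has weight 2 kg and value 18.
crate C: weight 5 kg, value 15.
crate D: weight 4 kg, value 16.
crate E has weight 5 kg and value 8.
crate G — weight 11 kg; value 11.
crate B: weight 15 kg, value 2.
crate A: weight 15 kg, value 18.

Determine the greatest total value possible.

This is a 0-1 knapsack instance.
crate H + crate C + crate D + crate A: weight 2 + 5 + 4 + 15 = 26 ≤ 29, value 18 + 15 + 16 + 18 = 67.
crate H + crate C + crate D + crate E + crate G: weight 2 + 5 + 4 + 5 + 11 = 27 ≤ 29, value 18 + 15 + 16 + 8 + 11 = 68.
crate H + crate C + crate D + crate G: weight 2 + 5 + 4 + 11 = 22 ≤ 29, value 18 + 15 + 16 + 11 = 60.
Best is crate H, crate C, crate D, crate E, and crate G with total value 68.

68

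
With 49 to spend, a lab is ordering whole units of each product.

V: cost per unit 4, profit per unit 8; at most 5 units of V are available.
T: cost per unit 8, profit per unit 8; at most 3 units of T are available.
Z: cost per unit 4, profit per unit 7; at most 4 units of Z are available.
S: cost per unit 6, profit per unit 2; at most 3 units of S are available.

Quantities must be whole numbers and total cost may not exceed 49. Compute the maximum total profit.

V has the best ratio (8/4); taking only V gives at most 5×8 = 40 (stopped by the supply cap of 5).
Mixing does better — 5×V, 2×T, and 3×Z: cost 48 ≤ 49, profit 5·8 + 2·8 + 3·7 = 77.

77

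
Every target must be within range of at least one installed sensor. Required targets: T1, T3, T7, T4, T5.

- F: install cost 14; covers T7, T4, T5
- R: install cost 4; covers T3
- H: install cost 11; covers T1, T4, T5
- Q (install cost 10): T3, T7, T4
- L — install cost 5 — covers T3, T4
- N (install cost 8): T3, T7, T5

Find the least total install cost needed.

19

This is an integer covering problem.
Choose H and N: together they cover T1, T3, T7, T4, T5 — every target.
Total install cost: 11 + 8 = 19.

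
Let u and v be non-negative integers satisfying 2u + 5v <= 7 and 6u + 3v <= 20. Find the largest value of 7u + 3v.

21

(u,v)=(3,0) is feasible, giving 21.
(u,v)=(2,0) is feasible, giving 14.
No feasible integer point exceeds 21.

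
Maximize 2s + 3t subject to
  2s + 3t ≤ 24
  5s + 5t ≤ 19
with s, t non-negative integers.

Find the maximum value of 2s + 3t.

(s,t)=(0,3) is feasible, giving 9.
(s,t)=(1,2) is feasible, giving 8.
(s,t)=(0,2) is feasible, giving 6.
No feasible integer point exceeds 9.

9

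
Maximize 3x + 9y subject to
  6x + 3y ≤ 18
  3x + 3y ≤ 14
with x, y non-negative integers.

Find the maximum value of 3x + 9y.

36

(x,y)=(0,4): 6·0+3·4=12≤18, 3·0+3·4=12≤14, objective 36.
(x,y)=(1,3): 6·1+3·3=15≤18, 3·1+3·3=12≤14, objective 30.
(x,y)=(0,3): 6·0+3·3=9≤18, 3·0+3·3=9≤14, objective 27.
No feasible integer point exceeds 36.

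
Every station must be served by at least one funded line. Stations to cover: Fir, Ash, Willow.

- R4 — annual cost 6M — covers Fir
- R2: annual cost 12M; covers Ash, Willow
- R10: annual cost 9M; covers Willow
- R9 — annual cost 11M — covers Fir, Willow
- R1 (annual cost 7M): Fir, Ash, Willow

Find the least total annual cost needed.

7

This is a weighted set-cover instance.
R1 alone covers Fir, Ash, Willow — every station.
Total annual cost: 7.
No cover costs less than 7.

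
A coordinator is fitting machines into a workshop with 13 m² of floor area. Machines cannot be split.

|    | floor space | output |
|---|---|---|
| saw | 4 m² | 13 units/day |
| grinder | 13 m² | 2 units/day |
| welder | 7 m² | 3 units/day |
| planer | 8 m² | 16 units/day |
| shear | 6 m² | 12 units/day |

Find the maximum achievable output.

29

This is an integer program with binary decision variables.
planer: floor space 8 ≤ 13, output 16.
saw + planer: floor space 4 + 8 = 12 ≤ 13, output 13 + 16 = 29.
saw + shear: floor space 4 + 6 = 10 ≤ 13, output 13 + 12 = 25.
Best is saw and planer with total output 29.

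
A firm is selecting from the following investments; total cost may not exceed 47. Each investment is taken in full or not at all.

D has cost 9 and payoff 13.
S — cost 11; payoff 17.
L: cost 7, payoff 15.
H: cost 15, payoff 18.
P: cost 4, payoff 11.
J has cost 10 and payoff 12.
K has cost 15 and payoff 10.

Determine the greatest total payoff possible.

74

This is an integer program with binary decision variables.
Allowing fractional choices, the relaxed optimum would be about 75.2, but investments are indivisible.
D + L + H + P + J: cost 9 + 7 + 15 + 4 + 10 = 45 ≤ 47, payoff 13 + 15 + 18 + 11 + 12 = 69.
D + S + L + H + P: cost 9 + 11 + 7 + 15 + 4 = 46 ≤ 47, payoff 13 + 17 + 15 + 18 + 11 = 74.
S + L + H + P + J: cost 11 + 7 + 15 + 4 + 10 = 47 ≤ 47, payoff 17 + 15 + 18 + 11 + 12 = 73.
Best is D, S, L, H, and P with total payoff 74.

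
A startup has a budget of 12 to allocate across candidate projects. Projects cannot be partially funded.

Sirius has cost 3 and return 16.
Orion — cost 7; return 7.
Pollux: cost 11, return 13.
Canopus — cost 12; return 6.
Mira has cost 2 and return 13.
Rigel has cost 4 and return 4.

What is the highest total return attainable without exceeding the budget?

36

Allowing fractional choices, the relaxed optimum would be about 37.3, but projects are indivisible.
Sirius + Mira: cost 3 + 2 = 5 ≤ 12, return 16 + 13 = 29.
Sirius + Mira + Rigel: cost 3 + 2 + 4 = 9 ≤ 12, return 16 + 13 + 4 = 33.
Sirius + Orion + Mira: cost 3 + 7 + 2 = 12 ≤ 12, return 16 + 7 + 13 = 36.
Best is Sirius, Orion, and Mira with total return 36.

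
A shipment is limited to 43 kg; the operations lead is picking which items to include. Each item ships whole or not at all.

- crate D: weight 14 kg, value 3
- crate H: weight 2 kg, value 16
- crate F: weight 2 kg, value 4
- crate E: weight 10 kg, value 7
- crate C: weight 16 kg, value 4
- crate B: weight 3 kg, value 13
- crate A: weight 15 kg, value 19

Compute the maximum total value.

Allowing fractional choices, the relaxed optimum would be about 61.8, but items are indivisible.
crate H + crate E + crate B + crate A: weight 2 + 10 + 3 + 15 = 30 ≤ 43, value 16 + 7 + 13 + 19 = 55.
crate H + crate F + crate C + crate B + crate A: weight 2 + 2 + 16 + 3 + 15 = 38 ≤ 43, value 16 + 4 + 4 + 13 + 19 = 56.
crate H + crate F + crate E + crate B + crate A: weight 2 + 2 + 10 + 3 + 15 = 32 ≤ 43, value 16 + 4 + 7 + 13 + 19 = 59.
Best is crate H, crate F, crate E, crate B, and crate A with total value 59.

59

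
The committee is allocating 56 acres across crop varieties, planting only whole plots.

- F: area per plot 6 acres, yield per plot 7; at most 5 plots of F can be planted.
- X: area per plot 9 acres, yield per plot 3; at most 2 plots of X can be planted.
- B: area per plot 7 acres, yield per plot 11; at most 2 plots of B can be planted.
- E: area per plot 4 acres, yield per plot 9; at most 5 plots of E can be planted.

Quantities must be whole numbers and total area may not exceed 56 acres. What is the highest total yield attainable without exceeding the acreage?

4×F, 2×B, and 4×E: area 54 ≤ 56, yield 4·7 + 2·11 + 4·9 = 86.
3×F, 2×B, and 5×E: area 52 ≤ 56, yield 3·7 + 2·11 + 5·9 = 88.
Best is 88.

88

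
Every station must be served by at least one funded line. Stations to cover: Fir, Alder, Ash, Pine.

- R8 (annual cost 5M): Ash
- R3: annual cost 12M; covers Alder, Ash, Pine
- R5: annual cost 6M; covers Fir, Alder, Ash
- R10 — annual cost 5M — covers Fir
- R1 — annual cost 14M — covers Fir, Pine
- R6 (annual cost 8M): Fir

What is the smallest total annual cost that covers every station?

The greedy cost-per-new-station heuristic would pick R5 and R3 for 18, but a cheaper cover exists.
Choose R3 and R10: together they cover Fir, Alder, Ash, Pine — every station.
Total annual cost: 12 + 5 = 17.
No cover costs less than 17.

17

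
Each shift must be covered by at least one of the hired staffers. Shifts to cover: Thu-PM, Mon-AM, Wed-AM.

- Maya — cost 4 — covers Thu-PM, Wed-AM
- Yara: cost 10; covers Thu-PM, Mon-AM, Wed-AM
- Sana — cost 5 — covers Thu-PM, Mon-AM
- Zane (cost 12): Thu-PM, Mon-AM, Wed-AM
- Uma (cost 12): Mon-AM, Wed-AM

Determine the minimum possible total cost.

9

This is a weighted set-cover instance.
Choose Maya and Sana: together they cover Thu-PM, Mon-AM, Wed-AM — every shift.
Total cost: 4 + 5 = 9.
No cover costs less than 9.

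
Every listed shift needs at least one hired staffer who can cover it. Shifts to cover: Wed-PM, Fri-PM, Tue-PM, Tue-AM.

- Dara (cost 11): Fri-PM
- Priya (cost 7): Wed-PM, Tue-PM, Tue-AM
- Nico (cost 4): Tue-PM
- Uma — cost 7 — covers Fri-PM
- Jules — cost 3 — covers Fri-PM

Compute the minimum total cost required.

Choose Priya and Jules: together they cover Wed-PM, Fri-PM, Tue-PM, Tue-AM — every shift.
Total cost: 7 + 3 = 10.
No cover costs less than 10.

10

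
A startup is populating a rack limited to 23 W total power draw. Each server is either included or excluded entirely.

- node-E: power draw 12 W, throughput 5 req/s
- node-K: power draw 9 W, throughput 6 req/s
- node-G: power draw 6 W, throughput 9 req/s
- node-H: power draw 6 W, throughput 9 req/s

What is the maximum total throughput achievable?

24

Take node-K, node-G, and node-H: power draw 9 + 6 + 6 = 21 ≤ 23, throughput 6 + 9 + 9 = 24.
No other feasible combination does better.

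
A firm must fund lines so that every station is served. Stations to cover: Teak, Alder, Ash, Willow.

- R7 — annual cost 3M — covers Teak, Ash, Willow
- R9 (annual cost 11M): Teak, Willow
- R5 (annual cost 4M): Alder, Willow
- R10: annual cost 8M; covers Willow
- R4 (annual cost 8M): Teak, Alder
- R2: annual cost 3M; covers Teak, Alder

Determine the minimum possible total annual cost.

6

This is an integer covering problem.
Choose R7 and R2: together they cover Teak, Alder, Ash, Willow — every station.
Total annual cost: 3 + 3 = 6.
No cover costs less than 6.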